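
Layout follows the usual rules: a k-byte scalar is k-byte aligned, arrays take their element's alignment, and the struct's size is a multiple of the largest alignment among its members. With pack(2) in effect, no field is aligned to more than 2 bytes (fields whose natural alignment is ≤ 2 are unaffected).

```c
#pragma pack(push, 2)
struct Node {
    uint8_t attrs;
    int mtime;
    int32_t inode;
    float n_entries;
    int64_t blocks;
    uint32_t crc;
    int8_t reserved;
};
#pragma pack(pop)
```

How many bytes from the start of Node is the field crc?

@0: attrs [1B, align 1] → 1
+1 pad (align 2)
@2: mtime [4B, align 2] → 6
@6: inode [4B, align 2] → 10
@10: n_entries [4B, align 2] → 14
@14: blocks [8B, align 2] → 22
@22: crc [4B, align 2] → 26

22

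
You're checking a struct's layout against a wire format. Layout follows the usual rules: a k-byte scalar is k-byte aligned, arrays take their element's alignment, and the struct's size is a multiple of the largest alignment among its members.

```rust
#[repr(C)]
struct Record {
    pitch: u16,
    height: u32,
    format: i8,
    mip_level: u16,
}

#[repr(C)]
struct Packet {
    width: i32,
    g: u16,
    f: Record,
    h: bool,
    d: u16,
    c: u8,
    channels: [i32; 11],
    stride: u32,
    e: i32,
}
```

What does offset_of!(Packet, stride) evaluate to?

72

Record: @0: pitch [2B, align 2] → 2; +2 pad (align 4); @4: height [4B, align 4] → 8; @8: format [1B, align 1] → 9; +1 pad (align 2); @10: mip_level [2B, align 2] → 12; size 12, align 4
@0: width [4B, align 4] → 4
@4: g [2B, align 2] → 6
+2 pad (align 4)
@8: f [12B, align 4] → 20
@20: h [1B, align 1] → 21
+1 pad (align 2)
@22: d [2B, align 2] → 24
@24: c [1B, align 1] → 25
+3 pad (align 4)
@28: channels [44B, align 4] → 72
@72: stride [4B, align 4] → 76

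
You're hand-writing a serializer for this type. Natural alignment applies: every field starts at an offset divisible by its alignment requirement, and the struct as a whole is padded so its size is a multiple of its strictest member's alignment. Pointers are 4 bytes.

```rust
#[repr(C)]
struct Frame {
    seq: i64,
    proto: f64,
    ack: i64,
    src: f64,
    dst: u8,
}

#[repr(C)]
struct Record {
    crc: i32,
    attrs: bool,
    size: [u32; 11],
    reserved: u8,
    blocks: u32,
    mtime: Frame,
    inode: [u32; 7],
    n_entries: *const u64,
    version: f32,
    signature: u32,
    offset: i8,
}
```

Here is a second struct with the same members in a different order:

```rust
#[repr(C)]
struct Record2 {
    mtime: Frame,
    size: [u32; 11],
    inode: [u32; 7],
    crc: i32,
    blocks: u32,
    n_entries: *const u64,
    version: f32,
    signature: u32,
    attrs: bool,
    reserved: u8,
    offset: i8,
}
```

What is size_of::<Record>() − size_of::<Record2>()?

Frame: @0: seq [8B, align 8] → 8; @8: proto [8B, align 8] → 16; @16: ack [8B, align 8] → 24; @24: src [8B, align 8] → 32; @32: dst [1B, align 1] → 33; +7 tail pad (align 8); size 40, align 8
@0: crc [4B, align 4] → 4
@4: attrs [1B, align 1] → 5
+3 pad (align 4)
@8: size [44B, align 4] → 52
@52: reserved [1B, align 1] → 53
+3 pad (align 4)
@56: blocks [4B, align 4] → 60
+4 pad (align 8)
@64: mtime [40B, align 8] → 104
@104: inode [28B, align 4] → 132
@132: n_entries [4B, align 4] → 136
@136: version [4B, align 4] → 140
@140: signature [4B, align 4] → 144
@144: offset [1B, align 1] → 145
+7 tail pad (align 8)
size 152, align 8
— Record2 —
@0: mtime [40B, align 8] → 40
@40: size [44B, align 4] → 84
@84: inode [28B, align 4] → 112
@112: crc [4B, align 4] → 116
@116: blocks [4B, align 4] → 120
@120: n_entries [4B, align 4] → 124
@124: version [4B, align 4] → 128
@128: signature [4B, align 4] → 132
@132: attrs [1B, align 1] → 133
@133: reserved [1B, align 1] → 134
@134: offset [1B, align 1] → 135
+1 tail pad (align 8)
size 136, align 8
152 − 136 = 16

16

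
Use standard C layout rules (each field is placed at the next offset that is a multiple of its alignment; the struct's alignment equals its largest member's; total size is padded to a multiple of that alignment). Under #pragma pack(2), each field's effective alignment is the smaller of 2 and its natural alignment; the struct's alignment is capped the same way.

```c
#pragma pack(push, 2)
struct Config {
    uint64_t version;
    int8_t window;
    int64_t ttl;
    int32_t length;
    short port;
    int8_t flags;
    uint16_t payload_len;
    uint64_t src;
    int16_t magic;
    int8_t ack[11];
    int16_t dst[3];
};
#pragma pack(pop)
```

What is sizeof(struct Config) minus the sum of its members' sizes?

3

0..8  version  (8B, 2-aligned)
8..9  window  (1B, 1-aligned)
9..10  -- padding (1B)
10..18  ttl  (8B, 2-aligned)
18..22  length  (4B, 2-aligned)
22..24  port  (2B, 2-aligned)
24..25  flags  (1B, 1-aligned)
25..26  -- padding (1B)
26..28  payload_len  (2B, 2-aligned)
28..36  src  (8B, 2-aligned)
36..38  magic  (2B, 2-aligned)
38..49  ack  (11B, 1-aligned)
49..50  -- padding (1B)
50..56  dst  (6B, 2-aligned)
sizeof = 56, alignof = 2
data bytes 53, size 56 → padding 3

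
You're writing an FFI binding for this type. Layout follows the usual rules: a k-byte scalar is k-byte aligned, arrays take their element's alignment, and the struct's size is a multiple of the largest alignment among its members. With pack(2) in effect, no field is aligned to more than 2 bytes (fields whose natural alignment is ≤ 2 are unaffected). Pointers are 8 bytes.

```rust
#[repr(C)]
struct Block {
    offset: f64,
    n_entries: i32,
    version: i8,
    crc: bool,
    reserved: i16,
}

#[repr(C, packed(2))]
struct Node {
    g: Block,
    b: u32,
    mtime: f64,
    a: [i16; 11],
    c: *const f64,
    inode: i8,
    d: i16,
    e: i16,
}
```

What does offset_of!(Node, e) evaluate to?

62

Block: offset at 0 (size 8, align 8) → ends 8; n_entries at 8 (size 4, align 4) → ends 12; version at 12 (size 1, align 1) → ends 13; crc at 13 (size 1, align 1) → ends 14; reserved at 14 (size 2, align 2) → ends 16; total 16 bytes, alignment 8
g at 0 (size 16, align 2) → ends 16
b at 16 (size 4, align 2) → ends 20
mtime at 20 (size 8, align 2) → ends 28
a at 28 (size 22, align 2) → ends 50
c at 50 (size 8, align 2) → ends 58
inode at 58 (size 1, align 1) → ends 59
pad 1 to align 2 for d
d at 60 (size 2, align 2) → ends 62
e at 62 (size 2, align 2) → ends 64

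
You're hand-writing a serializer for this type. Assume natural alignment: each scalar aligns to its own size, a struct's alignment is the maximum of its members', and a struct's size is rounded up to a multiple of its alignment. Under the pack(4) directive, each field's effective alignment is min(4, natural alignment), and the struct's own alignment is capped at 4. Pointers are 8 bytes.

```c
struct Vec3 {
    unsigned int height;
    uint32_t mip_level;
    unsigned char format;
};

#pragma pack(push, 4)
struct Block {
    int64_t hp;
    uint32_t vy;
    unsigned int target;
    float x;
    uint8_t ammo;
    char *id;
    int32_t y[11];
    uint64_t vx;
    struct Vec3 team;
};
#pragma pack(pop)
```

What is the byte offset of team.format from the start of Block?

92

Vec3: height at 0 (size 4, align 4) → ends 4; mip_level at 4 (size 4, align 4) → ends 8; format at 8 (size 1, align 1) → ends 9; tail pad 3 to reach multiple of 4; total 12 bytes, alignment 4
hp at 0 (size 8, align 4) → ends 8
vy at 8 (size 4, align 4) → ends 12
target at 12 (size 4, align 4) → ends 16
x at 16 (size 4, align 4) → ends 20
ammo at 20 (size 1, align 1) → ends 21
pad 3 to align 4 for id
id at 24 (size 8, align 4) → ends 32
y at 32 (size 44, align 4) → ends 76
vx at 76 (size 8, align 4) → ends 84
team at 84 (size 12, align 4) → ends 96
within Vec3: format at 8
84 + 8 = 92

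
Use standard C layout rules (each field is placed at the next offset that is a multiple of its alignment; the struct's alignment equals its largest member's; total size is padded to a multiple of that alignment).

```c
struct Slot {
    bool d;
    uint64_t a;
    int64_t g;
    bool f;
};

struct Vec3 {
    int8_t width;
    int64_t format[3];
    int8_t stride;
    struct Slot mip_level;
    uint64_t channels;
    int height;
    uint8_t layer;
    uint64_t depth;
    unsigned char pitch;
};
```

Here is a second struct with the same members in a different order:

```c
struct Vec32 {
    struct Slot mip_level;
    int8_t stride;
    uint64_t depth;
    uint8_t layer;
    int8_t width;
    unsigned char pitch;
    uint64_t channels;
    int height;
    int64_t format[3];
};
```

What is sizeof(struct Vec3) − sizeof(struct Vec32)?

8

Slot: d at 0 (size 1, align 1) → ends 1; pad 7 to align 8 for a; a at 8 (size 8, align 8) → ends 16; g at 16 (size 8, align 8) → ends 24; f at 24 (size 1, align 1) → ends 25; tail pad 7 to reach multiple of 8; total 32 bytes, alignment 8
width at 0 (size 1, align 1) → ends 1
pad 7 to align 8 for format
format at 8 (size 24, align 8) → ends 32
stride at 32 (size 1, align 1) → ends 33
pad 7 to align 8 for mip_level
mip_level at 40 (size 32, align 8) → ends 72
channels at 72 (size 8, align 8) → ends 80
height at 80 (size 4, align 4) → ends 84
layer at 84 (size 1, align 1) → ends 85
pad 3 to align 8 for depth
depth at 88 (size 8, align 8) → ends 96
pitch at 96 (size 1, align 1) → ends 97
tail pad 7 to reach multiple of 8
total 104 bytes, alignment 8
— Vec32 —
mip_level at 0 (size 32, align 8) → ends 32
stride at 32 (size 1, align 1) → ends 33
pad 7 to align 8 for depth
depth at 40 (size 8, align 8) → ends 48
layer at 48 (size 1, align 1) → ends 49
width at 49 (size 1, align 1) → ends 50
pitch at 50 (size 1, align 1) → ends 51
pad 5 to align 8 for channels
channels at 56 (size 8, align 8) → ends 64
height at 64 (size 4, align 4) → ends 68
pad 4 to align 8 for format
format at 72 (size 24, align 8) → ends 96
total 96 bytes, alignment 8
104 − 96 = 8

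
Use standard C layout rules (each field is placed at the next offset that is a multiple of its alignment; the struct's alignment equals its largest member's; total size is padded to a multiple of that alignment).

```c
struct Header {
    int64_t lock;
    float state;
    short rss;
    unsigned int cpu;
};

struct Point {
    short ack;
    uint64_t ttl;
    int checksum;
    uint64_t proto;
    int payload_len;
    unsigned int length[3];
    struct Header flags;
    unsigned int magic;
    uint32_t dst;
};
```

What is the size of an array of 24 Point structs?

Header: @0: lock [8B, align 8] → 8; @8: state [4B, align 4] → 12; @12: rss [2B, align 2] → 14; +2 pad (align 4); @16: cpu [4B, align 4] → 20; +4 tail pad (align 8); size 24, align 8
@0: ack [2B, align 2] → 2
+6 pad (align 8)
@8: ttl [8B, align 8] → 16
@16: checksum [4B, align 4] → 20
+4 pad (align 8)
@24: proto [8B, align 8] → 32
@32: payload_len [4B, align 4] → 36
@36: length [12B, align 4] → 48
@48: flags [24B, align 8] → 72
@72: magic [4B, align 4] → 76
@76: dst [4B, align 4] → 80
size 80, align 8
array of 24: 24 × 80 = 1920

1920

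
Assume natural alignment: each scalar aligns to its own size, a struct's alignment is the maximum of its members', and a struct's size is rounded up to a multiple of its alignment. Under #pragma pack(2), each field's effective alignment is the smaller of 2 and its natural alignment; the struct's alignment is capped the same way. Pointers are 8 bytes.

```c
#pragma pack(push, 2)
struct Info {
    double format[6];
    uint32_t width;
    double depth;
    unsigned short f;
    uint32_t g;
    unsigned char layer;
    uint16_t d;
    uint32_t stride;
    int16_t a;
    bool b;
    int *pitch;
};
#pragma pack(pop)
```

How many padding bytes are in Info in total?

2

0..48  format  (48B, 2-aligned)
48..52  width  (4B, 2-aligned)
52..60  depth  (8B, 2-aligned)
60..62  f  (2B, 2-aligned)
62..66  g  (4B, 2-aligned)
66..67  layer  (1B, 1-aligned)
67..68  -- padding (1B)
68..70  d  (2B, 2-aligned)
70..74  stride  (4B, 2-aligned)
74..76  a  (2B, 2-aligned)
76..77  b  (1B, 1-aligned)
77..78  -- padding (1B)
78..86  pitch  (8B, 2-aligned)
sizeof = 86, alignof = 2
data bytes 84, size 86 → padding 2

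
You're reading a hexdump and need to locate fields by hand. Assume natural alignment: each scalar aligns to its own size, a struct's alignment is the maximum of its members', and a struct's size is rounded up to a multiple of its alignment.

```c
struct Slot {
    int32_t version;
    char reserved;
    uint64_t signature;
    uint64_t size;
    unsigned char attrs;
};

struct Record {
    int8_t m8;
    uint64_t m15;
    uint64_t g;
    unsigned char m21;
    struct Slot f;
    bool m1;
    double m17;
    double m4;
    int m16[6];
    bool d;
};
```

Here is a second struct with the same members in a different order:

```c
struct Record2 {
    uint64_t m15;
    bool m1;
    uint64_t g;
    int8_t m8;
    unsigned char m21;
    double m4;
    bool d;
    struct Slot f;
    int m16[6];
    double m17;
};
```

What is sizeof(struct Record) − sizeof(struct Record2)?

Slot: @0: version [4B, align 4] → 4; @4: reserved [1B, align 1] → 5; +3 pad (align 8); @8: signature [8B, align 8] → 16; @16: size [8B, align 8] → 24; @24: attrs [1B, align 1] → 25; +7 tail pad (align 8); size 32, align 8
@0: m8 [1B, align 1] → 1
+7 pad (align 8)
@8: m15 [8B, align 8] → 16
@16: g [8B, align 8] → 24
@24: m21 [1B, align 1] → 25
+7 pad (align 8)
@32: f [32B, align 8] → 64
@64: m1 [1B, align 1] → 65
+7 pad (align 8)
@72: m17 [8B, align 8] → 80
@80: m4 [8B, align 8] → 88
@88: m16 [24B, align 4] → 112
@112: d [1B, align 1] → 113
+7 tail pad (align 8)
size 120, align 8
— Record2 —
@0: m15 [8B, align 8] → 8
@8: m1 [1B, align 1] → 9
+7 pad (align 8)
@16: g [8B, align 8] → 24
@24: m8 [1B, align 1] → 25
@25: m21 [1B, align 1] → 26
+6 pad (align 8)
@32: m4 [8B, align 8] → 40
@40: d [1B, align 1] → 41
+7 pad (align 8)
@48: f [32B, align 8] → 80
@80: m16 [24B, align 4] → 104
@104: m17 [8B, align 8] → 112
size 112, align 8
120 − 112 = 8

8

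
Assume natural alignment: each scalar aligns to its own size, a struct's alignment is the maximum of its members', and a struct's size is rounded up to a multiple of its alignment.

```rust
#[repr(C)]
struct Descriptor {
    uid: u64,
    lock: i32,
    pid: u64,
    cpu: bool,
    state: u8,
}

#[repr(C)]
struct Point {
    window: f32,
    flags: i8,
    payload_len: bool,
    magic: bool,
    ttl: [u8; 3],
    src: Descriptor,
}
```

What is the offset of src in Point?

Descriptor: uid at 0 (size 8, align 8) → ends 8; lock at 8 (size 4, align 4) → ends 12; pad 4 to align 8 for pid; pid at 16 (size 8, align 8) → ends 24; cpu at 24 (size 1, align 1) → ends 25; state at 25 (size 1, align 1) → ends 26; tail pad 6 to reach multiple of 8; total 32 bytes, alignment 8
window at 0 (size 4, align 4) → ends 4
flags at 4 (size 1, align 1) → ends 5
payload_len at 5 (size 1, align 1) → ends 6
magic at 6 (size 1, align 1) → ends 7
ttl at 7 (size 3, align 1) → ends 10
pad 6 to align 8 for src
src at 16 (size 32, align 8) → ends 48

16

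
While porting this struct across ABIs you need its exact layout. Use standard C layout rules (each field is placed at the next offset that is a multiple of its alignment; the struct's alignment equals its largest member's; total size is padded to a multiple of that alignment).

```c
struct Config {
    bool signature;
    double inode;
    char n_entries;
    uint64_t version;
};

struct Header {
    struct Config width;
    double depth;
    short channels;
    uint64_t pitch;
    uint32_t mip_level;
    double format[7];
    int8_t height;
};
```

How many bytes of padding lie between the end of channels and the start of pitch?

6

Config: signature at 0 (size 1, align 1) → ends 1; pad 7 to align 8 for inode; inode at 8 (size 8, align 8) → ends 16; n_entries at 16 (size 1, align 1) → ends 17; pad 7 to align 8 for version; version at 24 (size 8, align 8) → ends 32; total 32 bytes, alignment 8
width at 0 (size 32, align 8) → ends 32
depth at 32 (size 8, align 8) → ends 40
channels at 40 (size 2, align 2) → ends 42
pad 6 to align 8 for pitch
pitch at 48 (size 8, align 8) → ends 56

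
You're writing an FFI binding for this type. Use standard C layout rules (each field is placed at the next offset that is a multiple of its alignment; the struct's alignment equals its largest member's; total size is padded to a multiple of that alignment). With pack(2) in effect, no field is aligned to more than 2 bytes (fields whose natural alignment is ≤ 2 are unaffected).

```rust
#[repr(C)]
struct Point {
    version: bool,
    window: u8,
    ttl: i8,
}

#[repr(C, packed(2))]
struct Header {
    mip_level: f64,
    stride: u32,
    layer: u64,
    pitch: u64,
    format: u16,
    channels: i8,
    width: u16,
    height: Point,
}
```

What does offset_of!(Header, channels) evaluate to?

Point: 0..1  version  (1B, 1-aligned); 1..2  window  (1B, 1-aligned); 2..3  ttl  (1B, 1-aligned); sizeof = 3, alignof = 1
0..8  mip_level  (8B, 2-aligned)
8..12  stride  (4B, 2-aligned)
12..20  layer  (8B, 2-aligned)
20..28  pitch  (8B, 2-aligned)
28..30  format  (2B, 2-aligned)
30..31  channels  (1B, 1-aligned)

30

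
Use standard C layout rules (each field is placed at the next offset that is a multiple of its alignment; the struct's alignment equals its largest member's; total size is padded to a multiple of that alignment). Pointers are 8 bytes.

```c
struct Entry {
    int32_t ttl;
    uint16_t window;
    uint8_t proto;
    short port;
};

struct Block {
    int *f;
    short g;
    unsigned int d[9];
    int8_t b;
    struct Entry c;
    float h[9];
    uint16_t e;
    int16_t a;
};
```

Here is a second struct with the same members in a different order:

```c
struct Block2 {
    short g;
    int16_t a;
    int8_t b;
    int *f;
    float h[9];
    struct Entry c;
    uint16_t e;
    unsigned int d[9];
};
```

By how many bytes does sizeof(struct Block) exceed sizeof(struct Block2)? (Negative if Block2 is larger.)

0

Entry: 0..4  ttl  (4B, 4-aligned); 4..6  window  (2B, 2-aligned); 6..7  proto  (1B, 1-aligned); 7..8  -- padding (1B); 8..10  port  (2B, 2-aligned); 10..12  -- tail padding (2B); sizeof = 12, alignof = 4
0..8  f  (8B, 8-aligned)
8..10  g  (2B, 2-aligned)
10..12  -- padding (2B)
12..48  d  (36B, 4-aligned)
48..49  b  (1B, 1-aligned)
49..52  -- padding (3B)
52..64  c  (12B, 4-aligned)
64..100  h  (36B, 4-aligned)
100..102  e  (2B, 2-aligned)
102..104  a  (2B, 2-aligned)
sizeof = 104, alignof = 8
— Block2 —
0..2  g  (2B, 2-aligned)
2..4  a  (2B, 2-aligned)
4..5  b  (1B, 1-aligned)
5..8  -- padding (3B)
8..16  f  (8B, 8-aligned)
16..52  h  (36B, 4-aligned)
52..64  c  (12B, 4-aligned)
64..66  e  (2B, 2-aligned)
66..68  -- padding (2B)
68..104  d  (36B, 4-aligned)
sizeof = 104, alignof = 8
104 − 104 = 0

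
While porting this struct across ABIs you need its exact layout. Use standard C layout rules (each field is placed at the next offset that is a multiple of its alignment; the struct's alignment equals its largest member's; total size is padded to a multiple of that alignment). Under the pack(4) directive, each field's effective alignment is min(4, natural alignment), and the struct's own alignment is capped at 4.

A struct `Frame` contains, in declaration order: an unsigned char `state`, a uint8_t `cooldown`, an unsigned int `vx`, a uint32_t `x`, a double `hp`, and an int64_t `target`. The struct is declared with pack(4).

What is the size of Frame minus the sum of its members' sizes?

2

@0: state [1B, align 1] → 1
@1: cooldown [1B, align 1] → 2
+2 pad (align 4)
@4: vx [4B, align 4] → 8
@8: x [4B, align 4] → 12
@12: hp [8B, align 4] → 20
@20: target [8B, align 4] → 28
size 28, align 4
data bytes 26, size 28 → padding 2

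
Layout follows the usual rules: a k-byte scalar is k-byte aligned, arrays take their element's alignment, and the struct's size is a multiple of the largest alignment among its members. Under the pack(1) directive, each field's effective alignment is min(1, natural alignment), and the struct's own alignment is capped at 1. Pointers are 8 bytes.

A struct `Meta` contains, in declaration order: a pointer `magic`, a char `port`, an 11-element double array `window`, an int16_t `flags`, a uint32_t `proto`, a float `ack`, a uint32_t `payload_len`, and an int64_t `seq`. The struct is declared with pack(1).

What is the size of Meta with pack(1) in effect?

@0: magic [8B, align 1] → 8
@8: port [1B, align 1] → 9
@9: window [88B, align 1] → 97
@97: flags [2B, align 1] → 99
@99: proto [4B, align 1] → 103
@103: ack [4B, align 1] → 107
@107: payload_len [4B, align 1] → 111
@111: seq [8B, align 1] → 119
size 119, align 1

119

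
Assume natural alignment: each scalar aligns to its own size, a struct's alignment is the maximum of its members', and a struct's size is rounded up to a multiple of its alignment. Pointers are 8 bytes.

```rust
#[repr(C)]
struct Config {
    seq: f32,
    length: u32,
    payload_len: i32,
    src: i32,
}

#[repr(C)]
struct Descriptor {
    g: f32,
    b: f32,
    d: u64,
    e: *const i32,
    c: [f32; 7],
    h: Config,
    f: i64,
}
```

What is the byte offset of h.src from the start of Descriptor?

64

Config: 0..4  seq  (4B, 4-aligned); 4..8  length  (4B, 4-aligned); 8..12  payload_len  (4B, 4-aligned); 12..16  src  (4B, 4-aligned); sizeof = 16, alignof = 4
0..4  g  (4B, 4-aligned)
4..8  b  (4B, 4-aligned)
8..16  d  (8B, 8-aligned)
16..24  e  (8B, 8-aligned)
24..52  c  (28B, 4-aligned)
52..68  h  (16B, 4-aligned)
within Config: src at 12
52 + 12 = 64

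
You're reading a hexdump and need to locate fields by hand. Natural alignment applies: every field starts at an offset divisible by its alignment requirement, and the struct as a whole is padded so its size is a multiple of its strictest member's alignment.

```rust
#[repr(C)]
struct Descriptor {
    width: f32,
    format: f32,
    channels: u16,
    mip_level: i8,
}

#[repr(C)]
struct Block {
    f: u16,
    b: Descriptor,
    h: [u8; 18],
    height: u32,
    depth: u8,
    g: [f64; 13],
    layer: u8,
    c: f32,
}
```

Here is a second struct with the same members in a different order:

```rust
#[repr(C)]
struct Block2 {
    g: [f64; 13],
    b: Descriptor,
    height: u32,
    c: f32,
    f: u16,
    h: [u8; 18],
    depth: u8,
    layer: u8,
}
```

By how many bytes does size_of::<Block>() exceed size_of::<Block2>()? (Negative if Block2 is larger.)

Descriptor: 0..4  width  (4B, 4-aligned); 4..8  format  (4B, 4-aligned); 8..10  channels  (2B, 2-aligned); 10..11  mip_level  (1B, 1-aligned); 11..12  -- tail padding (1B); sizeof = 12, alignof = 4
0..2  f  (2B, 2-aligned)
2..4  -- padding (2B)
4..16  b  (12B, 4-aligned)
16..34  h  (18B, 1-aligned)
34..36  -- padding (2B)
36..40  height  (4B, 4-aligned)
40..41  depth  (1B, 1-aligned)
41..48  -- padding (7B)
48..152  g  (104B, 8-aligned)
152..153  layer  (1B, 1-aligned)
153..156  -- padding (3B)
156..160  c  (4B, 4-aligned)
sizeof = 160, alignof = 8
— Block2 —
0..104  g  (104B, 8-aligned)
104..116  b  (12B, 4-aligned)
116..120  height  (4B, 4-aligned)
120..124  c  (4B, 4-aligned)
124..126  f  (2B, 2-aligned)
126..144  h  (18B, 1-aligned)
144..145  depth  (1B, 1-aligned)
145..146  layer  (1B, 1-aligned)
146..152  -- tail padding (6B)
sizeof = 152, alignof = 8
160 − 152 = 8

8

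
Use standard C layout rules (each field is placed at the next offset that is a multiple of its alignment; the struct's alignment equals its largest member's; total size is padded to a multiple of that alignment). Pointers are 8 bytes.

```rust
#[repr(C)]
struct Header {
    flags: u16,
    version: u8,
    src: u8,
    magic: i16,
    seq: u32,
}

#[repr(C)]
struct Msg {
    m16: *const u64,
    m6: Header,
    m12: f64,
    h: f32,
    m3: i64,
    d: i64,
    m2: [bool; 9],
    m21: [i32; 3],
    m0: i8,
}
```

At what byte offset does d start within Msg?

48

Header: @0: flags [2B, align 2] → 2; @2: version [1B, align 1] → 3; @3: src [1B, align 1] → 4; @4: magic [2B, align 2] → 6; +2 pad (align 4); @8: seq [4B, align 4] → 12; size 12, align 4
@0: m16 [8B, align 8] → 8
@8: m6 [12B, align 4] → 20
+4 pad (align 8)
@24: m12 [8B, align 8] → 32
@32: h [4B, align 4] → 36
+4 pad (align 8)
@40: m3 [8B, align 8] → 48
@48: d [8B, align 8] → 56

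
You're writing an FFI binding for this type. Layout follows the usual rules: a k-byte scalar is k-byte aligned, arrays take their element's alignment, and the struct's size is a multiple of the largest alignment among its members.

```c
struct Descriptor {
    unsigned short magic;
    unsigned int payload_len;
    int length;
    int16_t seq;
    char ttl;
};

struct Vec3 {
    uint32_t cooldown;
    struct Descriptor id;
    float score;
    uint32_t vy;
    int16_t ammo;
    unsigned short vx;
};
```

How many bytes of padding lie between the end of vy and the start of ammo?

Descriptor: 0..2  magic  (2B, 2-aligned); 2..4  -- padding (2B); 4..8  payload_len  (4B, 4-aligned); 8..12  length  (4B, 4-aligned); 12..14  seq  (2B, 2-aligned); 14..15  ttl  (1B, 1-aligned); 15..16  -- tail padding (1B); sizeof = 16, alignof = 4
0..4  cooldown  (4B, 4-aligned)
4..20  id  (16B, 4-aligned)
20..24  score  (4B, 4-aligned)
24..28  vy  (4B, 4-aligned)
28..30  ammo  (2B, 2-aligned)

0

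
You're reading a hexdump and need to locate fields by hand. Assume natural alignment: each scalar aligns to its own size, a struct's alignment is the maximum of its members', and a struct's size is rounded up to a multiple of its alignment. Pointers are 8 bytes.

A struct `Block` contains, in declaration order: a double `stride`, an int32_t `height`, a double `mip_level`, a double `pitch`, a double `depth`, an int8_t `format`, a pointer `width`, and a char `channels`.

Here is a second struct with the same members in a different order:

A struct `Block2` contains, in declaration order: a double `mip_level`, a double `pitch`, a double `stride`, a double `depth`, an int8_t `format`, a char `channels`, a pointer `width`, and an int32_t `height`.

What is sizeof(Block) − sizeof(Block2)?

@0: stride [8B, align 8] → 8
@8: height [4B, align 4] → 12
+4 pad (align 8)
@16: mip_level [8B, align 8] → 24
@24: pitch [8B, align 8] → 32
@32: depth [8B, align 8] → 40
@40: format [1B, align 1] → 41
+7 pad (align 8)
@48: width [8B, align 8] → 56
@56: channels [1B, align 1] → 57
+7 tail pad (align 8)
size 64, align 8
— Block2 —
@0: mip_level [8B, align 8] → 8
@8: pitch [8B, align 8] → 16
@16: stride [8B, align 8] → 24
@24: depth [8B, align 8] → 32
@32: format [1B, align 1] → 33
@33: channels [1B, align 1] → 34
+6 pad (align 8)
@40: width [8B, align 8] → 48
@48: height [4B, align 4] → 52
+4 tail pad (align 8)
size 56, align 8
64 − 56 = 8

8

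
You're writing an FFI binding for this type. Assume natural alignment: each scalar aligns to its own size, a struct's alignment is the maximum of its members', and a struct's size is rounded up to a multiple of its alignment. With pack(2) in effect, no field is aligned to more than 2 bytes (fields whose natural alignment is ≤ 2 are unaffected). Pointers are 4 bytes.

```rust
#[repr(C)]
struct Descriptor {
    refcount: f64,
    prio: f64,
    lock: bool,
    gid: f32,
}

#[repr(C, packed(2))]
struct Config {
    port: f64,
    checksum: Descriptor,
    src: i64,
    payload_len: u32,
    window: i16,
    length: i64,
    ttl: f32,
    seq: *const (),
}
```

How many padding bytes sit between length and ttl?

0

Descriptor: 0..8  refcount  (8B, 8-aligned); 8..16  prio  (8B, 8-aligned); 16..17  lock  (1B, 1-aligned); 17..20  -- padding (3B); 20..24  gid  (4B, 4-aligned); sizeof = 24, alignof = 8
0..8  port  (8B, 2-aligned)
8..32  checksum  (24B, 2-aligned)
32..40  src  (8B, 2-aligned)
40..44  payload_len  (4B, 2-aligned)
44..46  window  (2B, 2-aligned)
46..54  length  (8B, 2-aligned)
54..58  ttl  (4B, 2-aligned)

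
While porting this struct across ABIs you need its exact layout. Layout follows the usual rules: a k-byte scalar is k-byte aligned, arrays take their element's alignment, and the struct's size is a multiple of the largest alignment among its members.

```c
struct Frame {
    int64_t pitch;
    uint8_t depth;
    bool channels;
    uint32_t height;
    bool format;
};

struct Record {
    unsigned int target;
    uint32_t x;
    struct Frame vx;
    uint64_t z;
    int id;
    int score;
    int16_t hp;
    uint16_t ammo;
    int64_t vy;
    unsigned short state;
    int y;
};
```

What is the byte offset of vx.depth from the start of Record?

Frame: pitch at 0 (size 8, align 8) → ends 8; depth at 8 (size 1, align 1) → ends 9; channels at 9 (size 1, align 1) → ends 10; pad 2 to align 4 for height; height at 12 (size 4, align 4) → ends 16; format at 16 (size 1, align 1) → ends 17; tail pad 7 to reach multiple of 8; total 24 bytes, alignment 8
target at 0 (size 4, align 4) → ends 4
x at 4 (size 4, align 4) → ends 8
vx at 8 (size 24, align 8) → ends 32
within Frame: depth at 8
8 + 8 = 16

16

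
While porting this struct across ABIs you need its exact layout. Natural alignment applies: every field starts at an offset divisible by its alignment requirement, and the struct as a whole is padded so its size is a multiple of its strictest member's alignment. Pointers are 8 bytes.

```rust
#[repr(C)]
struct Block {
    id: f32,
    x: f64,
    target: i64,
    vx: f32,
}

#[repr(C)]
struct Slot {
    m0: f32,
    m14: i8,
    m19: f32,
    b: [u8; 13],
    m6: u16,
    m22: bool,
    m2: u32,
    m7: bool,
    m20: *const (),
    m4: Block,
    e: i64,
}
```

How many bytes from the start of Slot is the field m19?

8

Block: 0..4  id  (4B, 4-aligned); 4..8  -- padding (4B); 8..16  x  (8B, 8-aligned); 16..24  target  (8B, 8-aligned); 24..28  vx  (4B, 4-aligned); 28..32  -- tail padding (4B); sizeof = 32, alignof = 8
0..4  m0  (4B, 4-aligned)
4..5  m14  (1B, 1-aligned)
5..8  -- padding (3B)
8..12  m19  (4B, 4-aligned)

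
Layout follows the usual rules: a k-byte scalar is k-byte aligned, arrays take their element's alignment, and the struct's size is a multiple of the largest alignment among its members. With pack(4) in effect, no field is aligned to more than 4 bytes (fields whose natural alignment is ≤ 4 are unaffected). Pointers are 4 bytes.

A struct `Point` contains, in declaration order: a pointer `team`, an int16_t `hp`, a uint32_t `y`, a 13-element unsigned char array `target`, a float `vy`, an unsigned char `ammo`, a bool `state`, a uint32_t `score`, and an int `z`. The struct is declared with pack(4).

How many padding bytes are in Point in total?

@0: team [4B, align 4] → 4
@4: hp [2B, align 2] → 6
+2 pad (align 4)
@8: y [4B, align 4] → 12
@12: target [13B, align 1] → 25
+3 pad (align 4)
@28: vy [4B, align 4] → 32
@32: ammo [1B, align 1] → 33
@33: state [1B, align 1] → 34
+2 pad (align 4)
@36: score [4B, align 4] → 40
@40: z [4B, align 4] → 44
size 44, align 4
data bytes 37, size 44 → padding 7

7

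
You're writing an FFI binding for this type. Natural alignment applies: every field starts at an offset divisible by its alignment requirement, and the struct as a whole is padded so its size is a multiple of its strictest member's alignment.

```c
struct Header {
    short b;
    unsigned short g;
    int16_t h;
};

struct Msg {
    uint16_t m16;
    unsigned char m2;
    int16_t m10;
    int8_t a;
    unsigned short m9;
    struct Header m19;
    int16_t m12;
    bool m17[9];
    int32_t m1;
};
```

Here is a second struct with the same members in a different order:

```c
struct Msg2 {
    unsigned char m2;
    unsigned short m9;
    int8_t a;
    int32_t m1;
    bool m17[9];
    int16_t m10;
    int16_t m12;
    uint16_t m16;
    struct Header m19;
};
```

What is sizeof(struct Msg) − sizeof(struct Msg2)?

Header: 0..2  b  (2B, 2-aligned); 2..4  g  (2B, 2-aligned); 4..6  h  (2B, 2-aligned); sizeof = 6, alignof = 2
0..2  m16  (2B, 2-aligned)
2..3  m2  (1B, 1-aligned)
3..4  -- padding (1B)
4..6  m10  (2B, 2-aligned)
6..7  a  (1B, 1-aligned)
7..8  -- padding (1B)
8..10  m9  (2B, 2-aligned)
10..16  m19  (6B, 2-aligned)
16..18  m12  (2B, 2-aligned)
18..27  m17  (9B, 1-aligned)
27..28  -- padding (1B)
28..32  m1  (4B, 4-aligned)
sizeof = 32, alignof = 4
— Msg2 —
0..1  m2  (1B, 1-aligned)
1..2  -- padding (1B)
2..4  m9  (2B, 2-aligned)
4..5  a  (1B, 1-aligned)
5..8  -- padding (3B)
8..12  m1  (4B, 4-aligned)
12..21  m17  (9B, 1-aligned)
21..22  -- padding (1B)
22..24  m10  (2B, 2-aligned)
24..26  m12  (2B, 2-aligned)
26..28  m16  (2B, 2-aligned)
28..34  m19  (6B, 2-aligned)
34..36  -- tail padding (2B)
sizeof = 36, alignof = 4
32 − 36 = -4

-4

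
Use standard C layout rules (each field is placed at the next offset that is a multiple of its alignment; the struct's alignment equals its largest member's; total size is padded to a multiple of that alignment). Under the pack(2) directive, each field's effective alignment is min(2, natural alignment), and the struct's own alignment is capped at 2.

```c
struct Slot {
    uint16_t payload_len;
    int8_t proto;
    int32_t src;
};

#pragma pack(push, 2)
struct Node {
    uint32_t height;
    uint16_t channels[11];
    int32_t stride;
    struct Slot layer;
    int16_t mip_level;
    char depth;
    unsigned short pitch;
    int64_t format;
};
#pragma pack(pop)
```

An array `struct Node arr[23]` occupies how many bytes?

1196

Slot: payload_len at 0 (size 2, align 2) → ends 2; proto at 2 (size 1, align 1) → ends 3; pad 1 to align 4 for src; src at 4 (size 4, align 4) → ends 8; total 8 bytes, alignment 4
height at 0 (size 4, align 2) → ends 4
channels at 4 (size 22, align 2) → ends 26
stride at 26 (size 4, align 2) → ends 30
layer at 30 (size 8, align 2) → ends 38
mip_level at 38 (size 2, align 2) → ends 40
depth at 40 (size 1, align 1) → ends 41
pad 1 to align 2 for pitch
pitch at 42 (size 2, align 2) → ends 44
format at 44 (size 8, align 2) → ends 52
total 52 bytes, alignment 2
array of 23: 23 × 52 = 1196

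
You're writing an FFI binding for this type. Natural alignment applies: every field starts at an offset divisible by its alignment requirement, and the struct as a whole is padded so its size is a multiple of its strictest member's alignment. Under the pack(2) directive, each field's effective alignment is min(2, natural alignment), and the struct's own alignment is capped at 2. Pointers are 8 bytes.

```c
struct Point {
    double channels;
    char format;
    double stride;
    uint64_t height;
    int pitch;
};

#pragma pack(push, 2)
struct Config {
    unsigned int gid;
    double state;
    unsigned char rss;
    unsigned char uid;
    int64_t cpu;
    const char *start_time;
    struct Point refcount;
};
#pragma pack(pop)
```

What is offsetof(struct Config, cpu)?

Point: 0..8  channels  (8B, 8-aligned); 8..9  format  (1B, 1-aligned); 9..16  -- padding (7B); 16..24  stride  (8B, 8-aligned); 24..32  height  (8B, 8-aligned); 32..36  pitch  (4B, 4-aligned); 36..40  -- tail padding (4B); sizeof = 40, alignof = 8
0..4  gid  (4B, 2-aligned)
4..12  state  (8B, 2-aligned)
12..13  rss  (1B, 1-aligned)
13..14  uid  (1B, 1-aligned)
14..22  cpu  (8B, 2-aligned)

14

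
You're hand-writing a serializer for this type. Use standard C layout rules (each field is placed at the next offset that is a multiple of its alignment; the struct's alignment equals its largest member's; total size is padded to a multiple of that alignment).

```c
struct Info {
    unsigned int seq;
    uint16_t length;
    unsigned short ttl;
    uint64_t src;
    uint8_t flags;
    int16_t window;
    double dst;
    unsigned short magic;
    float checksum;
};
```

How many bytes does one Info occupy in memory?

@0: seq [4B, align 4] → 4
@4: length [2B, align 2] → 6
@6: ttl [2B, align 2] → 8
@8: src [8B, align 8] → 16
@16: flags [1B, align 1] → 17
+1 pad (align 2)
@18: window [2B, align 2] → 20
+4 pad (align 8)
@24: dst [8B, align 8] → 32
@32: magic [2B, align 2] → 34
+2 pad (align 4)
@36: checksum [4B, align 4] → 40
size 40, align 8

40 bytes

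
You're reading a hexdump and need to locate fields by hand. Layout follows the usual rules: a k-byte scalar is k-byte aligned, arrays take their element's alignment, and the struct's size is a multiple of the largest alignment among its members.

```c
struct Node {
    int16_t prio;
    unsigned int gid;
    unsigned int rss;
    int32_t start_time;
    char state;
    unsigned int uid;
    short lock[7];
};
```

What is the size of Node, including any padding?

@0: prio [2B, align 2] → 2
+2 pad (align 4)
@4: gid [4B, align 4] → 8
@8: rss [4B, align 4] → 12
@12: start_time [4B, align 4] → 16
@16: state [1B, align 1] → 17
+3 pad (align 4)
@20: uid [4B, align 4] → 24
@24: lock [14B, align 2] → 38
+2 tail pad (align 4)
size 40, align 4

40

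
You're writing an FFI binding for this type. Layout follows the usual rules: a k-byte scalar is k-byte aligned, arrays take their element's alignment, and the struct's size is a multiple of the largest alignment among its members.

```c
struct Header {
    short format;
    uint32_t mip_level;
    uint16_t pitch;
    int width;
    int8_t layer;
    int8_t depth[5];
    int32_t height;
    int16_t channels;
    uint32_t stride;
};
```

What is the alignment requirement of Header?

member alignments: format=2, mip_level=4, pitch=2, width=4, layer=1, depth=1, height=4, channels=2, stride=4
max = 4

4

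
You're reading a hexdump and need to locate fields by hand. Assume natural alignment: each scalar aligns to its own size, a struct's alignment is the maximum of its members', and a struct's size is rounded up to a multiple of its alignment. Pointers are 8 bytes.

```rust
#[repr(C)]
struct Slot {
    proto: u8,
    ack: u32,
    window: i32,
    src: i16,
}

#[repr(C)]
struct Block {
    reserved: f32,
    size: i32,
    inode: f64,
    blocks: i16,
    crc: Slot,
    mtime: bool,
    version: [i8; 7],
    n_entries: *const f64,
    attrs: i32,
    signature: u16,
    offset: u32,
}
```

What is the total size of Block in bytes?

Slot: @0: proto [1B, align 1] → 1; +3 pad (align 4); @4: ack [4B, align 4] → 8; @8: window [4B, align 4] → 12; @12: src [2B, align 2] → 14; +2 tail pad (align 4); size 16, align 4
@0: reserved [4B, align 4] → 4
@4: size [4B, align 4] → 8
@8: inode [8B, align 8] → 16
@16: blocks [2B, align 2] → 18
+2 pad (align 4)
@20: crc [16B, align 4] → 36
@36: mtime [1B, align 1] → 37
@37: version [7B, align 1] → 44
+4 pad (align 8)
@48: n_entries [8B, align 8] → 56
@56: attrs [4B, align 4] → 60
@60: signature [2B, align 2] → 62
+2 pad (align 4)
@64: offset [4B, align 4] → 68
+4 tail pad (align 8)
size 72, align 8

72 bytes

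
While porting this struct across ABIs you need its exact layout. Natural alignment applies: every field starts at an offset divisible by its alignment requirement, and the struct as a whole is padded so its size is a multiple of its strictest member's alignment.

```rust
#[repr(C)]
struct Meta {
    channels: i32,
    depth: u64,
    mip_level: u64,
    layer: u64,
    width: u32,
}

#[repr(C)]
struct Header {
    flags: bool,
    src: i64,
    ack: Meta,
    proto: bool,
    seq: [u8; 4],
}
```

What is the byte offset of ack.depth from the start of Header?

Meta: 0..4  channels  (4B, 4-aligned); 4..8  -- padding (4B); 8..16  depth  (8B, 8-aligned); 16..24  mip_level  (8B, 8-aligned); 24..32  layer  (8B, 8-aligned); 32..36  width  (4B, 4-aligned); 36..40  -- tail padding (4B); sizeof = 40, alignof = 8
0..1  flags  (1B, 1-aligned)
1..8  -- padding (7B)
8..16  src  (8B, 8-aligned)
16..56  ack  (40B, 8-aligned)
within Meta: depth at 8
16 + 8 = 24

24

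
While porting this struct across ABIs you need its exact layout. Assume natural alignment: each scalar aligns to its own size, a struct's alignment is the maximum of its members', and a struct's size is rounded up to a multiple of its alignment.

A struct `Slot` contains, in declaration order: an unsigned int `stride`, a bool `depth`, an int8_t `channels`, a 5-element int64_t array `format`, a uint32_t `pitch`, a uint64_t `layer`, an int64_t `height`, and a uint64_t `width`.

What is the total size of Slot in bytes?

80 bytes

stride at 0 (size 4, align 4) → ends 4
depth at 4 (size 1, align 1) → ends 5
channels at 5 (size 1, align 1) → ends 6
pad 2 to align 8 for format
format at 8 (size 40, align 8) → ends 48
pitch at 48 (size 4, align 4) → ends 52
pad 4 to align 8 for layer
layer at 56 (size 8, align 8) → ends 64
height at 64 (size 8, align 8) → ends 72
width at 72 (size 8, align 8) → ends 80
total 80 bytes, alignment 8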